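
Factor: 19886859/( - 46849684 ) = -2^ ( - 2 )*3^2*7^ ( - 3)*1181^1*1871^1*34147^( - 1) 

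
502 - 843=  -341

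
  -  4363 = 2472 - 6835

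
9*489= 4401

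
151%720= 151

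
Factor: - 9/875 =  - 3^2*5^( - 3)*7^(-1 )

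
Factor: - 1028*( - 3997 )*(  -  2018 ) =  - 2^3  *7^1*257^1*571^1*1009^1 =- 8291792488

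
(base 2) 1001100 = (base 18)44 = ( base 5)301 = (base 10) 76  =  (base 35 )26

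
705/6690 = 47/446=0.11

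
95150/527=180 + 290/527 = 180.55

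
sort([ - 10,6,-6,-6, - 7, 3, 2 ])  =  [  -  10, - 7, - 6, - 6, 2, 3,6]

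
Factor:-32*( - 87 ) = 2^5 * 3^1*29^1= 2784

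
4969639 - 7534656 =- 2565017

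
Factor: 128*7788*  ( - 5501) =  - 2^9*3^1*11^1*59^1*5501^1 = - 5483748864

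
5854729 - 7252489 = -1397760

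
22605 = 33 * 685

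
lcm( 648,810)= 3240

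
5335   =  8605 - 3270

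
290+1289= 1579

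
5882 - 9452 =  - 3570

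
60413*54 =3262302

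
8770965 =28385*309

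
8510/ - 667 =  - 13 + 7/29 = - 12.76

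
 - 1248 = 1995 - 3243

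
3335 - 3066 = 269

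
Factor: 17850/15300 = 2^(  -  1)*3^(-1)*7^1 = 7/6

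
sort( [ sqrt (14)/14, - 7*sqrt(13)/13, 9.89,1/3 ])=[ - 7*sqrt( 13 )/13, sqrt(14 )/14, 1/3,9.89 ] 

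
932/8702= 466/4351= 0.11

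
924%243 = 195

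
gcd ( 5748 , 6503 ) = 1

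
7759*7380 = 57261420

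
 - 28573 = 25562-54135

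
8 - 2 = 6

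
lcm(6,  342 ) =342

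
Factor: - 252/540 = -7/15 = -3^(  -  1 )*5^( - 1) * 7^1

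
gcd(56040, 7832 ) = 8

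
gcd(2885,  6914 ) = 1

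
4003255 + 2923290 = 6926545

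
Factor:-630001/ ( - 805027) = 67^1*9403^1*805027^( - 1 ) 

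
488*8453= 4125064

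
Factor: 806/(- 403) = - 2^1 = - 2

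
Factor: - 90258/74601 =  - 98/81 = - 2^1*3^( - 4 )*7^2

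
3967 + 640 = 4607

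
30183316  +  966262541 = 996445857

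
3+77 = 80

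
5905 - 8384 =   -  2479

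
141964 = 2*70982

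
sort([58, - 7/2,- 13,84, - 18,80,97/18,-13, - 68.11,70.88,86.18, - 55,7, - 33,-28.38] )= [ - 68.11, - 55, - 33, - 28.38, - 18, - 13,  -  13, - 7/2,97/18,  7,  58,70.88,80,84,86.18]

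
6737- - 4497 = 11234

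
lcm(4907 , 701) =4907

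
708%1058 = 708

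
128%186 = 128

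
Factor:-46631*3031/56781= - 3^( - 4 )*7^1*13^1*17^1 * 211^1*433^1*701^( - 1 ) = - 141338561/56781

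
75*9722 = 729150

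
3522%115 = 72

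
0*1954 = 0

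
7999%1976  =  95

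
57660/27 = 19220/9 = 2135.56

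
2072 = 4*518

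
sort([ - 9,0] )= [ - 9 , 0 ]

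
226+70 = 296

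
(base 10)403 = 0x193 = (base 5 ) 3103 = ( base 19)124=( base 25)g3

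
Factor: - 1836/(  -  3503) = 2^2*3^3*17^1*31^( - 1) *113^( - 1 ) 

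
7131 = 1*7131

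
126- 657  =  -531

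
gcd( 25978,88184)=2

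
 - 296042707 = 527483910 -823526617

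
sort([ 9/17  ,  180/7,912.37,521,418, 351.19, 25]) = [9/17, 25,180/7,351.19,418, 521,912.37]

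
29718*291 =8647938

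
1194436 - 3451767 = - 2257331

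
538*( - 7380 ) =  - 3970440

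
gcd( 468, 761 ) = 1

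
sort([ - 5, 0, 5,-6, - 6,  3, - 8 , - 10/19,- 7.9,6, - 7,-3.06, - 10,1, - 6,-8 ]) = [-10, - 8, - 8, - 7.9 ,-7, - 6,- 6,-6, - 5, - 3.06, - 10/19,  0, 1, 3,5, 6 ] 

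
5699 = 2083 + 3616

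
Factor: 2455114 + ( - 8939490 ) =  - 6484376 = - 2^3*810547^1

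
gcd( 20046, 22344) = 6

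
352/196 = 1 + 39/49 = 1.80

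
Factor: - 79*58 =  - 2^1 * 29^1 * 79^1 = - 4582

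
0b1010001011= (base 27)O3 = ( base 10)651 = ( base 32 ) KB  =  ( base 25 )111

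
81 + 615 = 696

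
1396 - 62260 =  - 60864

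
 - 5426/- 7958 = 2713/3979=0.68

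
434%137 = 23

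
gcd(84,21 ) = 21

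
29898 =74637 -44739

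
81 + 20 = 101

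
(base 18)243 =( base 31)na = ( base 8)1323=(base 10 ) 723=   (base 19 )201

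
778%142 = 68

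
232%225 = 7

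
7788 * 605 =4711740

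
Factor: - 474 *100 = -47400=- 2^3* 3^1*5^2*79^1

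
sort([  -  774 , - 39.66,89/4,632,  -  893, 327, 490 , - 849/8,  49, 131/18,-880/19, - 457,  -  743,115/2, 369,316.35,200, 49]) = [ - 893, - 774, - 743, -457, - 849/8,  -  880/19,  -  39.66,131/18,89/4,  49, 49, 115/2,200,316.35, 327, 369, 490, 632]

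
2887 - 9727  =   -6840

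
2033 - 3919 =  - 1886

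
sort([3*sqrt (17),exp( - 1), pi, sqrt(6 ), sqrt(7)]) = [ exp( - 1), sqrt( 6), sqrt( 7) , pi, 3*sqrt ( 17) ]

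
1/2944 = 1/2944 = 0.00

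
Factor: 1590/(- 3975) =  - 2^1*5^( - 1 )=- 2/5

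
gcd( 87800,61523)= 1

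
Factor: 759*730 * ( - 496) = - 2^5*3^1 * 5^1*11^1*23^1*31^1*73^1 =- 274818720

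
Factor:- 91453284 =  - 2^2*3^2*13^1 * 195413^1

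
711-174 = 537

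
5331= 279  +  5052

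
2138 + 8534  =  10672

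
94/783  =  94/783 =0.12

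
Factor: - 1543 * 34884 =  - 53826012 = - 2^2*3^3*17^1*19^1*1543^1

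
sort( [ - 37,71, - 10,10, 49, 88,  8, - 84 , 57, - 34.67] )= [ - 84, - 37, - 34.67,-10,8,10,49,57,71 , 88] 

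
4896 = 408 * 12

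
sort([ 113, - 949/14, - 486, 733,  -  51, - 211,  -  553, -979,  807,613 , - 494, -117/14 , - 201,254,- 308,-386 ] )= [ - 979,-553,  -  494,- 486 , - 386, - 308, - 211  ,- 201 , - 949/14, -51,-117/14 , 113, 254, 613, 733 , 807 ]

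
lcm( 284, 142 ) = 284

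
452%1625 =452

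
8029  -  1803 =6226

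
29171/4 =29171/4 = 7292.75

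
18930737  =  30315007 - 11384270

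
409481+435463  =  844944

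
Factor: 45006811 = 29^1*1551959^1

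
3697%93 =70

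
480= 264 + 216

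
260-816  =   - 556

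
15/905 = 3/181 = 0.02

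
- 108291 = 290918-399209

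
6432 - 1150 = 5282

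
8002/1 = 8002=8002.00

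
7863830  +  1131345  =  8995175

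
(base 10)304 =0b100110000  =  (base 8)460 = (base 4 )10300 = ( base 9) 367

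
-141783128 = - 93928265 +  -47854863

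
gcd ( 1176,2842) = 98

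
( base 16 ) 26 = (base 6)102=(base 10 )38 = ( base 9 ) 42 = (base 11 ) 35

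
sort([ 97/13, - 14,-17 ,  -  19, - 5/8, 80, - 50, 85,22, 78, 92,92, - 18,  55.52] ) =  [  -  50,-19, - 18, - 17, - 14, - 5/8,97/13,22,55.52,  78,80,85,92,  92] 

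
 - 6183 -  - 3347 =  -2836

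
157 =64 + 93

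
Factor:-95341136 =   -  2^4*11^1*541711^1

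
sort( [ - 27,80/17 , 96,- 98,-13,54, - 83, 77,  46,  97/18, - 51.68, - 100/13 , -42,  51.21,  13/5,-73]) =[ - 98, - 83, - 73, - 51.68, - 42, - 27,  -  13, - 100/13,13/5,  80/17,97/18, 46,51.21, 54, 77,  96]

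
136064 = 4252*32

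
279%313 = 279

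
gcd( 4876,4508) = 92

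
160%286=160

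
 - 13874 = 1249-15123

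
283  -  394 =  - 111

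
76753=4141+72612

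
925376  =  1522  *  608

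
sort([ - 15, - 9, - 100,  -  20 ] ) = [ - 100, - 20, - 15, - 9 ] 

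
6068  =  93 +5975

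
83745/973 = 86 + 67/973  =  86.07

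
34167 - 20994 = 13173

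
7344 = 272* 27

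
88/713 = 88/713 = 0.12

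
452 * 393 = 177636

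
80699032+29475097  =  110174129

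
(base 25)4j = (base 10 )119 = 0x77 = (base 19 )65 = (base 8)167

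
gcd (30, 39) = 3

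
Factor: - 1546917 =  - 3^1*515639^1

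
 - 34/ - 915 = 34/915 = 0.04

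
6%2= 0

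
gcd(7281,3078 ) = 9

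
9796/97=9796/97 = 100.99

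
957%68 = 5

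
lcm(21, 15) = 105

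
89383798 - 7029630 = 82354168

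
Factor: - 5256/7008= - 3/4 = -2^(  -  2)*3^1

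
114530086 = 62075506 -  - 52454580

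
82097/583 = 1549/11 = 140.82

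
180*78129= 14063220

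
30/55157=30/55157 =0.00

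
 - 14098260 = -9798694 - 4299566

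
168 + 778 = 946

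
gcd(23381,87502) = 1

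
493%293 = 200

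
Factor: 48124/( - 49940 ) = -5^( - 1 )*11^ (-1)*53^1 = - 53/55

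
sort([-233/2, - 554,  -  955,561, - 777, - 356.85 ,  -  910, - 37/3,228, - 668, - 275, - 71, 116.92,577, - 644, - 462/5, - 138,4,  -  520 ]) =[ - 955, - 910, - 777, - 668 ,  -  644, - 554, - 520, - 356.85, - 275, - 138,-233/2, - 462/5, - 71, - 37/3,4,116.92, 228 , 561, 577]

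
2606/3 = 868 + 2/3 = 868.67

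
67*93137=6240179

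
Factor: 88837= 7^4*37^1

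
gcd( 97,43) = 1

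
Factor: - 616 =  - 2^3*7^1*11^1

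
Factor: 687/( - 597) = -199^( - 1)*229^1 = -  229/199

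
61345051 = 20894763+40450288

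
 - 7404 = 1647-9051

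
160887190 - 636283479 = - 475396289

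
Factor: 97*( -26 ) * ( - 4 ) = 2^3 * 13^1*97^1=10088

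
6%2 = 0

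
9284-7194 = 2090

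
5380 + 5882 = 11262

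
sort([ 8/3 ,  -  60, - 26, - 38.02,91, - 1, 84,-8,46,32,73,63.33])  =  [  -  60,-38.02,-26,-8, - 1,8/3, 32, 46, 63.33,73,84,91] 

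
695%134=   25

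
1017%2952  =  1017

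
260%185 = 75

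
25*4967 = 124175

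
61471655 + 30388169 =91859824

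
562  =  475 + 87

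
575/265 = 2  +  9/53=2.17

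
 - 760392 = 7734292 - 8494684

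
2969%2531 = 438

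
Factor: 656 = 2^4*41^1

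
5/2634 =5/2634 = 0.00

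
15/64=15/64 = 0.23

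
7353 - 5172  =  2181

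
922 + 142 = 1064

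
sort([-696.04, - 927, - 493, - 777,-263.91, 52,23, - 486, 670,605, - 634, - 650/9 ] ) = [ - 927, - 777, -696.04  , - 634, - 493,-486,- 263.91, - 650/9,23,52,605, 670] 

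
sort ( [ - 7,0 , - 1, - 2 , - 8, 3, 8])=[-8,-7,-2, - 1, 0,3 , 8] 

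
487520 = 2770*176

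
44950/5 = 8990 = 8990.00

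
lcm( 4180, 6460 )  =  71060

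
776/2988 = 194/747 = 0.26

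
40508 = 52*779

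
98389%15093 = 7831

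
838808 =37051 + 801757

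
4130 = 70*59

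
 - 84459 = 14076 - 98535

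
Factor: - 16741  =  -16741^1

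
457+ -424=33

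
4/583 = 4/583  =  0.01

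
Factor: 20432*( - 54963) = - 2^4*3^2*31^1  *197^1*1277^1 = - 1123004016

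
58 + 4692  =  4750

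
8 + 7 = 15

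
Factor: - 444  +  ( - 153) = - 3^1*199^1 = -597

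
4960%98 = 60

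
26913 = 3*8971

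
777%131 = 122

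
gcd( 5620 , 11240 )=5620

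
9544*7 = 66808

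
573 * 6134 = 3514782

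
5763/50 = 115 + 13/50 =115.26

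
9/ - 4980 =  - 1+1657/1660 = - 0.00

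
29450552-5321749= 24128803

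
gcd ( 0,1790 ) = 1790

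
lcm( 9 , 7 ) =63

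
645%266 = 113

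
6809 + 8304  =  15113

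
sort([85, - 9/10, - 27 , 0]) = [ - 27, - 9/10,0 , 85]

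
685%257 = 171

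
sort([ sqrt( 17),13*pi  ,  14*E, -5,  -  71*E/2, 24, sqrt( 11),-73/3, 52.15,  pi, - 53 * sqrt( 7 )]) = [ - 53*sqrt( 7 ), - 71*E/2  ,  -  73/3, - 5,  pi, sqrt( 11) , sqrt(17),24,14*E , 13*pi,52.15 ]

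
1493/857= 1+636/857 = 1.74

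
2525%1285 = 1240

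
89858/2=44929 = 44929.00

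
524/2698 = 262/1349 = 0.19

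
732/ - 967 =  - 732/967 = - 0.76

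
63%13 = 11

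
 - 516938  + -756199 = -1273137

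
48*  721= 34608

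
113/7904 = 113/7904 = 0.01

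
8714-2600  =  6114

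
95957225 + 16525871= 112483096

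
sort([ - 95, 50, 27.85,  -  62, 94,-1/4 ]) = [ - 95, - 62, - 1/4 , 27.85,50, 94]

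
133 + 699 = 832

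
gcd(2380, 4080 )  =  340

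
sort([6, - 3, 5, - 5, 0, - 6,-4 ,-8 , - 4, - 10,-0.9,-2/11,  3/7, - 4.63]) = [ - 10, - 8, - 6, - 5,- 4.63, - 4, - 4, - 3, - 0.9, - 2/11, 0,3/7, 5, 6] 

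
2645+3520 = 6165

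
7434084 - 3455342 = 3978742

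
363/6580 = 363/6580 = 0.06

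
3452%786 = 308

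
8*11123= 88984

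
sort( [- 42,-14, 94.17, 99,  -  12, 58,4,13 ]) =[ - 42,-14,-12, 4,13, 58, 94.17,99] 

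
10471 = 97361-86890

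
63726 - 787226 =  - 723500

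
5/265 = 1/53 = 0.02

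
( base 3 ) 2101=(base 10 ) 64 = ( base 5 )224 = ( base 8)100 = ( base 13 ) 4c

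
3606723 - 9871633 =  - 6264910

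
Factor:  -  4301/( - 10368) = 2^( - 7 )* 3^(-4) * 11^1*17^1* 23^1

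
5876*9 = 52884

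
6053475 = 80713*75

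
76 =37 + 39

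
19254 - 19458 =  - 204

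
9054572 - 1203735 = 7850837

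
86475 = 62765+23710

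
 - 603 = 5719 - 6322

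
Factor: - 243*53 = -3^5*53^1=- 12879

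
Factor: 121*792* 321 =2^3* 3^3*11^3 * 107^1 = 30762072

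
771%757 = 14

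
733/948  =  733/948=0.77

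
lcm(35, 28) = 140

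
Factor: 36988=2^2 * 7^1*1321^1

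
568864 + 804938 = 1373802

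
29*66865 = 1939085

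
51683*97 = 5013251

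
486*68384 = 33234624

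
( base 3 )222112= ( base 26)11E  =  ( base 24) 15K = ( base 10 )716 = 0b1011001100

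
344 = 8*43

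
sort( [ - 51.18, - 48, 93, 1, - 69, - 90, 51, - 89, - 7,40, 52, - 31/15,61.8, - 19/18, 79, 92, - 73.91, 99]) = [ - 90,  -  89, - 73.91, - 69, - 51.18 ,-48, - 7, - 31/15 , - 19/18 , 1, 40,51, 52,61.8,79, 92,93, 99]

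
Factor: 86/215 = 2/5 =2^1*5^(  -  1 )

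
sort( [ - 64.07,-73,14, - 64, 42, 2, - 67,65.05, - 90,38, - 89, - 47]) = [ - 90,  -  89,-73, - 67,  -  64.07, - 64, -47,2, 14,38,42,65.05]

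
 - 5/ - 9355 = 1/1871=0.00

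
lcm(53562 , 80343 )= 160686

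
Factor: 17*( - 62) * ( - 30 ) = 2^2 * 3^1*5^1 * 17^1*31^1 = 31620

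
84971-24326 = 60645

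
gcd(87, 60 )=3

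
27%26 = 1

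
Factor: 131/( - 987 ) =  - 3^( - 1 )*7^(-1)*47^(-1)*131^1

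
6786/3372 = 2 + 7/562 = 2.01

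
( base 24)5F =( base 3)12000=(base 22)63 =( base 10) 135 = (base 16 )87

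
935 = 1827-892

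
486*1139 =553554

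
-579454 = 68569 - 648023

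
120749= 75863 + 44886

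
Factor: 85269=3^1 * 43^1*661^1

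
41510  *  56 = 2324560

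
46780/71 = 46780/71=658.87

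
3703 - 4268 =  - 565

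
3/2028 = 1/676  =  0.00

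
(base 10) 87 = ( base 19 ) 4B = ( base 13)69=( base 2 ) 1010111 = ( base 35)2H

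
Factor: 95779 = 19^1 * 71^2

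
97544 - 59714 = 37830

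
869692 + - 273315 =596377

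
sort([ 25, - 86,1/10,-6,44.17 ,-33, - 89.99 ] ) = [-89.99,-86, - 33, - 6 , 1/10,  25,44.17]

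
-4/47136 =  - 1/11784 = - 0.00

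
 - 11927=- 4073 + -7854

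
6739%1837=1228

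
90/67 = 1 +23/67  =  1.34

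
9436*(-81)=-764316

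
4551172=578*7874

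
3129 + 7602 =10731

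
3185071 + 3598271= 6783342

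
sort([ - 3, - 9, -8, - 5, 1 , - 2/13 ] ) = [  -  9, - 8,  -  5, - 3, - 2/13,1]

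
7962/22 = 3981/11 = 361.91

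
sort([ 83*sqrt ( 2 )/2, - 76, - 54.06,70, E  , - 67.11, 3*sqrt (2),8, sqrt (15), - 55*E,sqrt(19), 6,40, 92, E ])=[  -  55*E,-76, - 67.11, - 54.06, E, E, sqrt( 15 ),  3* sqrt (2),sqrt(19 ),  6,8,40, 83*sqrt ( 2)/2,70,92 ] 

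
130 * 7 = 910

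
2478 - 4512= -2034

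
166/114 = 1 + 26/57 = 1.46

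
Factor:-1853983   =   - 181^1*10243^1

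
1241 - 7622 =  - 6381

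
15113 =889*17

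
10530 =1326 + 9204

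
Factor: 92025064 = 2^3*97^1*118589^1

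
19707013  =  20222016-515003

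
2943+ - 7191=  - 4248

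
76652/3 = 76652/3=25550.67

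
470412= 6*78402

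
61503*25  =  1537575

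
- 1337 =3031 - 4368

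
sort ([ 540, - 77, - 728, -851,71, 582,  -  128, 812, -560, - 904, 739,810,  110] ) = [ - 904,  -  851, - 728, - 560,-128, - 77 , 71, 110,  540, 582, 739,810,812 ]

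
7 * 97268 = 680876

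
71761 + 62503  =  134264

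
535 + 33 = 568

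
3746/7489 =3746/7489 = 0.50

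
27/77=27/77 = 0.35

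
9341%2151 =737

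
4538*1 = 4538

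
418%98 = 26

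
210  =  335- 125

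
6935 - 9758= -2823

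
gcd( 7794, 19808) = 2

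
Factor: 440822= 2^1*220411^1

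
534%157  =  63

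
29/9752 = 29/9752 = 0.00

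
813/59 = 813/59 = 13.78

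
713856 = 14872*48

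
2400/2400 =1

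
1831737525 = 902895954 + 928841571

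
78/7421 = 78/7421 = 0.01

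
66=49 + 17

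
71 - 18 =53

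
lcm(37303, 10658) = 74606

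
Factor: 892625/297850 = 2^ (- 1)*5^1*7^( - 1)*23^(-1) * 193^1= 965/322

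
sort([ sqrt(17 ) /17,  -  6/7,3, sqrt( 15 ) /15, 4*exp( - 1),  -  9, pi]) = [- 9,  -  6/7, sqrt (17)/17,sqrt( 15) /15, 4*exp(  -  1 ),3, pi ]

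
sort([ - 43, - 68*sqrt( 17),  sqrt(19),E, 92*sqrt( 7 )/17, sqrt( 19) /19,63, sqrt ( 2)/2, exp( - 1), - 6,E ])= [ - 68*sqrt( 17), - 43, - 6,sqrt( 19)/19, exp( - 1 ), sqrt( 2 ) /2, E,E, sqrt(19 ) , 92*sqrt(7)/17, 63]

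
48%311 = 48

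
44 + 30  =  74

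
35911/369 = 35911/369 = 97.32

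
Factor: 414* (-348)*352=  - 2^8*3^3*11^1*23^1*29^1 = - 50713344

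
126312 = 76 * 1662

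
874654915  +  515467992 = 1390122907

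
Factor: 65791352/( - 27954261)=-2^3*3^( - 3) * 11^1 * 47^1 * 15907^1*1035343^(-1)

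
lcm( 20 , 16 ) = 80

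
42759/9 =4751=4751.00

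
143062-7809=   135253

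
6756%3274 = 208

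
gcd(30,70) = 10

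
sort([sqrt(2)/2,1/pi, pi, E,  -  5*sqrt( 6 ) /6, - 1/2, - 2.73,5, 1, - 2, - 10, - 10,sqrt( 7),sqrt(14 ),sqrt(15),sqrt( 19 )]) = [ - 10, - 10,-2.73, - 5*sqrt( 6)/6,  -  2, - 1/2,  1/pi,sqrt(2)/2,1, sqrt(7),E,pi , sqrt(14),sqrt(15 ),sqrt(19), 5]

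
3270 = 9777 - 6507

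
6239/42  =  6239/42 = 148.55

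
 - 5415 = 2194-7609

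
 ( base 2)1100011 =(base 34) 2v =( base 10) 99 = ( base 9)120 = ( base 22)4B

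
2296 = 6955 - 4659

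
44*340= 14960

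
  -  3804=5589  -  9393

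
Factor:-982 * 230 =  - 225860 = - 2^2*5^1*23^1*491^1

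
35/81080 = 7/16216 = 0.00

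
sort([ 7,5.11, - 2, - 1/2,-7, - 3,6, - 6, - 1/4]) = [-7 , - 6 , - 3, - 2, - 1/2,- 1/4,5.11,6,7]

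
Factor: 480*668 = 320640 = 2^7*3^1*5^1*167^1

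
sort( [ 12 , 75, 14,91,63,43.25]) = [ 12, 14,43.25, 63,75,91 ]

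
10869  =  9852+1017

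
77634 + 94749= 172383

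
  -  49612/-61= 813 + 19/61  =  813.31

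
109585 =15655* 7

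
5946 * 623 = 3704358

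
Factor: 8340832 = 2^5*260651^1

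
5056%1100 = 656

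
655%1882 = 655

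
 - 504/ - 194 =2 + 58/97 = 2.60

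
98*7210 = 706580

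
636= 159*4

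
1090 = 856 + 234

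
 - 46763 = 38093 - 84856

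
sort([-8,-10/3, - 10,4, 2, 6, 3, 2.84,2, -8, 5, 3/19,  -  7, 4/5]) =[-10,-8,  -  8,- 7,-10/3, 3/19, 4/5,2, 2,2.84, 3,4, 5, 6]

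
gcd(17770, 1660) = 10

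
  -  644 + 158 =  - 486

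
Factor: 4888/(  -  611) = - 8 = - 2^3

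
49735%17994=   13747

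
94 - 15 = 79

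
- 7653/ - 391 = 19 + 224/391 =19.57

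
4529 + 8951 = 13480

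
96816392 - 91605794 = 5210598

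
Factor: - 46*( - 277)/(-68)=-6371/34 = - 2^(-1 )*17^(  -  1)*23^1 * 277^1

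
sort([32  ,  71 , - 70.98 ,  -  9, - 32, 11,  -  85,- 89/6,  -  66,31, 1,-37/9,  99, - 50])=[-85,  -  70.98,-66, - 50, - 32,-89/6 , - 9, - 37/9, 1,  11 , 31,32,71 , 99]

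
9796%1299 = 703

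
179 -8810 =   -  8631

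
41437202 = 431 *96142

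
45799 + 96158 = 141957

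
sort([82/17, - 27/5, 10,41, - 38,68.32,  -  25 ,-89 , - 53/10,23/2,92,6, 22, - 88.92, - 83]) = [ - 89 , -88.92,-83, - 38,-25 , - 27/5 , - 53/10, 82/17, 6,10,23/2,  22, 41,68.32,92]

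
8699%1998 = 707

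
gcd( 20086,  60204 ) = 2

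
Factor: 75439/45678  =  2^( -1 )*3^(-1 )*7^1 * 13^1*23^( - 1 ) *331^( - 1 )*829^1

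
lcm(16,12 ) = 48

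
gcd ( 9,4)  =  1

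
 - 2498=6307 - 8805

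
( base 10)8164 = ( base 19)13BD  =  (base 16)1fe4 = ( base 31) 8FB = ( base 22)GJ2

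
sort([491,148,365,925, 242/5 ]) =[242/5, 148, 365, 491,  925 ]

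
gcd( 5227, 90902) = 1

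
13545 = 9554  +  3991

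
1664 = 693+971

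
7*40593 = 284151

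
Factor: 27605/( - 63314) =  - 2^( - 1)*5^1 * 5521^1  *  31657^( - 1 ) 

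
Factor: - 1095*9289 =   -  3^1*5^1  *  7^1 * 73^1*1327^1= - 10171455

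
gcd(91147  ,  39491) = 1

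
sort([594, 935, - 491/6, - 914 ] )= [ - 914,-491/6,  594, 935 ] 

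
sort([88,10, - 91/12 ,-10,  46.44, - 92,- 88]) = [-92, - 88,- 10, - 91/12, 10,46.44,88] 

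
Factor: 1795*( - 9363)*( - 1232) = 20705712720=2^4*3^1*5^1*7^1*11^1 * 359^1*3121^1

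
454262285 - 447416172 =6846113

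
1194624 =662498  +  532126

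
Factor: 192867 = 3^1*53^1*1213^1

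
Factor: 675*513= 3^6 * 5^2* 19^1 = 346275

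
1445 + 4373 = 5818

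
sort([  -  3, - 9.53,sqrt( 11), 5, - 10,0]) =[ - 10,- 9.53, - 3, 0, sqrt ( 11 ), 5] 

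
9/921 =3/307 = 0.01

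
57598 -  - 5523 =63121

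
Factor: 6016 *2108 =2^9*17^1 * 31^1*47^1 = 12681728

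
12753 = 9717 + 3036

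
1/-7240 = - 1/7240 = -0.00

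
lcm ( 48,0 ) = 0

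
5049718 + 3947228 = 8996946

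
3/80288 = 3/80288 =0.00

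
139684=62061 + 77623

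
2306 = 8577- 6271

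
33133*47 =1557251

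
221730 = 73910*3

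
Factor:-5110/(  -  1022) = 5^1 = 5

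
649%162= 1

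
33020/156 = 211 + 2/3= 211.67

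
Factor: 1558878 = 2^1  *  3^1*259813^1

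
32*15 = 480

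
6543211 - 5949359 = 593852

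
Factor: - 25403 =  - 7^1*19^1*191^1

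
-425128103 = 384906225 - 810034328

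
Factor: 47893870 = 2^1*5^1*19^2* 13267^1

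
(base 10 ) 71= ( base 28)2f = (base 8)107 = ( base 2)1000111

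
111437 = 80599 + 30838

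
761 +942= 1703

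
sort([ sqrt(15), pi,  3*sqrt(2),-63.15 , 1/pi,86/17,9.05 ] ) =[  -  63.15,1/pi,  pi , sqrt( 15), 3*sqrt(2 ),86/17, 9.05 ]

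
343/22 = 15 + 13/22 = 15.59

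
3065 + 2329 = 5394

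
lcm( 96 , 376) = 4512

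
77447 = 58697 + 18750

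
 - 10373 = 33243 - 43616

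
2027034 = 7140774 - 5113740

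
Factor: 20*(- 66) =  - 1320 = - 2^3*3^1*5^1*11^1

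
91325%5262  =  1871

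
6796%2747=1302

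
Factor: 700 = 2^2* 5^2*7^1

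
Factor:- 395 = -5^1*79^1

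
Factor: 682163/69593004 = 2^(-2 )*3^( - 2 )*13^( - 1)*37^( - 1)*53^1*61^1 * 211^1*4019^(-1) 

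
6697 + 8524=15221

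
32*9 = 288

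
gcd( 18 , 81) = 9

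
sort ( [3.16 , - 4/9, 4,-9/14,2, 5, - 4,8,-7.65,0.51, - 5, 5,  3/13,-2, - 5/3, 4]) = [-7.65, - 5, - 4, - 2, - 5/3,-9/14,-4/9,3/13,0.51,  2, 3.16,  4, 4, 5, 5,8]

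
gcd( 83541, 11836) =1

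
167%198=167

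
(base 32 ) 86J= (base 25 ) db3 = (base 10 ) 8403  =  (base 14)30C3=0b10000011010011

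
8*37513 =300104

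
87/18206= 87/18206 =0.00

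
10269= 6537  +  3732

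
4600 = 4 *1150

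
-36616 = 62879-99495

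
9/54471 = 3/18157 = 0.00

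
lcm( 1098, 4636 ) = 41724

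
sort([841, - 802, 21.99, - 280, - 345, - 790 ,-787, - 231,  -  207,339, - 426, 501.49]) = [-802, - 790, - 787 , - 426 , - 345, - 280,-231, - 207, 21.99,339, 501.49, 841 ] 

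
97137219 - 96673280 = 463939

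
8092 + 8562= 16654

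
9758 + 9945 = 19703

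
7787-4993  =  2794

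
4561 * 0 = 0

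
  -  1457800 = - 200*7289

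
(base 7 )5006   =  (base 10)1721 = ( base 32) 1LP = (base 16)6B9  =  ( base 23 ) 35j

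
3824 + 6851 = 10675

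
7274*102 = 741948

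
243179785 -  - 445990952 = 689170737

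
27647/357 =27647/357 =77.44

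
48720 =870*56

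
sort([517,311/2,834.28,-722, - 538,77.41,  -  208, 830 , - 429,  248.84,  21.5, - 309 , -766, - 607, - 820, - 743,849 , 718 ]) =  [ - 820, - 766, - 743, - 722, - 607, - 538,-429, - 309, - 208,21.5, 77.41,311/2,  248.84,  517, 718,830,834.28, 849 ]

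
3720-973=2747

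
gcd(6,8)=2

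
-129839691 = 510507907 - 640347598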